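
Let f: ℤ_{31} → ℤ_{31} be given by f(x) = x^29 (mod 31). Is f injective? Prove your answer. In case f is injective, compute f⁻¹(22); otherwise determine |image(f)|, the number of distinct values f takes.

24

Since 31 is prime, the nonzero elements of ℤ_{31} form a cyclic group of order 30.
As gcd(29, 30) = 1, raising to the 29th power is a bijection on this group: if x_1^29 ≡ x_2^29 then (x_1x_2^{−1})^29 = 1, and the only element of order dividing gcd(29, 30) = 1 is 1, so x_1 = x_2.
With f(0) = 0 this makes f injective on all of ℤ_{31}, hence bijective (finite equal-size domain and codomain). In particular f is injective.
Since f is injective, we find the preimage of 22. The inverse of x ↦ x^29 on (ℤ_{31})^× is x ↦ x^29, because 29·29 = 841 = 28·30 + 1 ≡ 1 (mod 30) and x^{30} = 1 for x ≠ 0 (Fermat). So f⁻¹(22) = 22^29 mod 31.
Repeated squaring mod 31: 22^1 ≡ 22, 22^2 ≡ 22² = 484 ≡ 19, 22^4 ≡ 19² = 361 ≡ 20, 22^8 ≡ 20² = 400 ≡ 28, 22^16 ≡ 28² = 784 ≡ 9. Since 29 = 16 + 8 + 4 + 1, 22^29 ≡ 9·28·20·22: 9·28 = 252 ≡ 4, then 4·20 = 80 ≡ 18, then 18·22 = 396 ≡ 24. So 22^29 ≡ 24 (mod 31).
Hence f⁻¹(22) = 24.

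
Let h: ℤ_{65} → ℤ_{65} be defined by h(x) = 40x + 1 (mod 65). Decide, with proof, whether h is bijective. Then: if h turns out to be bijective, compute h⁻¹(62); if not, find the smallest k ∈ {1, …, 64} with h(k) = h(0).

We have gcd(40, 65) = 5 > 1. Taking a = 0 and b = 13: h(0) = 1 and h(13) = 40·13 + 1 = 521 ≡ 1 (mod 65).
So h(0) = h(13) while 0 ≠ 13, so h is not injective, hence not bijective.
Since h is not bijective, we find the least positive k with h(k) = h(0): this means 40k ≡ 0 (mod 65), i.e. 65 ∣ 40k. Since gcd(40, 65) = 5, dividing through by 5 this holds exactly when 13 ∣ 8k, and as gcd(8, 13) = 1, exactly when 13 ∣ k.
The smallest positive such k is 13.

13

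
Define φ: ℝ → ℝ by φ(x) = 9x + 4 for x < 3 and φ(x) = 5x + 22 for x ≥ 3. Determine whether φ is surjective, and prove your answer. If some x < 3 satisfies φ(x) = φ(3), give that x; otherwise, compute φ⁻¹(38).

Both pieces are strictly increasing (slopes 9 and 5), so each is injective on its own interval.
The left piece maps (−∞, 3) onto (−∞, 31); the right piece maps [3, ∞) onto [37, ∞).
The union (−∞, 31) ∪ [37, ∞) omits the interval between 31 and 37; in particular 31 has no preimage. So φ is not surjective.
Because the two images are disjoint, no x < 3 has φ(x) = φ(3), so we compute φ⁻¹(38): 38 lies in [37, ∞), so solve 5x + 22 = 38: x = (38 − 22)/5 = 16/5.

16/5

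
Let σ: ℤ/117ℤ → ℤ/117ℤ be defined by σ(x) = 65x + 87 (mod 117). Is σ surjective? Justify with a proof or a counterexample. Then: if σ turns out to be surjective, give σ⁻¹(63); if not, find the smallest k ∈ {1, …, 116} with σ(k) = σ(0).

Since gcd(65, 117) = 13, we have 65x ≡ 0 (mod 13) for all x, so σ(x) ≡ 9 (mod 13).
But 0 ≢ 9 (mod 13), so 0 ∈ ℤ/117ℤ has no preimage. Thus σ is not surjective.
Since σ is not surjective, we find the least positive k with σ(k) = σ(0): this means 65k ≡ 0 (mod 117), i.e. 117 ∣ 65k. Since gcd(65, 117) = 13, dividing through by 13 this holds exactly when 9 ∣ 5k, and as gcd(5, 9) = 1, exactly when 9 ∣ k.
The smallest positive such k is 9.

9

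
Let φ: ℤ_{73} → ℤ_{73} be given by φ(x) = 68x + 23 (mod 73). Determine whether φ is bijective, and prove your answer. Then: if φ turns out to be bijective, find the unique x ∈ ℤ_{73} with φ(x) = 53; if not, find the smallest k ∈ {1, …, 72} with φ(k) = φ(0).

Recall that φ is injective if φ(a) = φ(b) implies a = b.
If φ(a) = φ(b), then 68a ≡ 68b (mod 73). Because gcd(68, 73) = 1, we may cancel 68 to get a ≡ b (mod 73).
We now compute 68⁻¹ mod 73 explicitly. Euclid's algorithm: 73 = 1·68 + 5, 68 = 13·5 + 3, 5 = 1·3 + 2, 3 = 1·2 + 1; back-substituting gives 1 = 29·68 − 27·73, so 68⁻¹ ≡ 29 (mod 73).
Then y ↦ 29(y − 23) is a two-sided inverse to φ, so every y ∈ ℤ_{73} has a preimage.
So φ is bijective.
Since φ is bijective, we compute φ⁻¹(53): solve 68x + 23 ≡ 53 (mod 73), i.e. 68x ≡ 30 (mod 73).
Multiplying by 68⁻¹ = 29 gives x ≡ 29·30 = 870 = 11·73 + 67 ≡ 67 (mod 73).
Check: φ(67) = 68·67 + 23 = 4579 = 62·73 + 53 ≡ 53 (mod 73).

67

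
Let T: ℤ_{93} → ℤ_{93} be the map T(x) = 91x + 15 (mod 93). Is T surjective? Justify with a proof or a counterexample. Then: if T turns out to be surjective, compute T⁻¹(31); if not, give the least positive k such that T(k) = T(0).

85

By definition, surjectivity means every element of the codomain has a preimage under T.
Since gcd(91, 93) = 1, 91 is invertible modulo 93. Euclid's algorithm: 93 = 1·91 + 2, 91 = 45·2 + 1; back-substituting gives 1 = 46·91 − 45·93, so 91⁻¹ ≡ 46 (mod 93).
For any y ∈ ℤ_{93}, x = 46(y − 15) mod 93 satisfies T(x) = 91·46(y − 15) + 15 ≡ y (since 91·46 ≡ 1 mod 93). So every y has a preimage.
Hence T is surjective.
Since T is surjective, we compute T⁻¹(31): solve 91x + 15 ≡ 31 (mod 93), i.e. 91x ≡ 16 (mod 93).
Multiplying by 91⁻¹ = 46 gives x ≡ 46·16 = 736 = 7·93 + 85 ≡ 85 (mod 93).
Check: T(85) = 91·85 + 15 = 7750 = 83·93 + 31 ≡ 31 (mod 93).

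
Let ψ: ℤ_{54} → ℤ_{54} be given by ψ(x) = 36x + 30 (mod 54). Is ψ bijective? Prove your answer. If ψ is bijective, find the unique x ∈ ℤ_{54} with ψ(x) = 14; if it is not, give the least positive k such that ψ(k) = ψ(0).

We have gcd(36, 54) = 18 > 1. Taking x_1 = 0 and x_2 = 3: ψ(0) = 30 and ψ(3) = 36·3 + 30 = 138 ≡ 30 (mod 54).
So ψ(0) = ψ(3) while 0 ≠ 3, therefore ψ is not injective, hence not bijective.
Since ψ is not bijective, we find the least positive k with ψ(k) = ψ(0): this means 36k ≡ 0 (mod 54), i.e. 54 ∣ 36k. Since gcd(36, 54) = 18, dividing through by 18 this holds exactly when 3 ∣ 2k, and as gcd(2, 3) = 1, exactly when 3 ∣ k.
The smallest positive such k is 3.

3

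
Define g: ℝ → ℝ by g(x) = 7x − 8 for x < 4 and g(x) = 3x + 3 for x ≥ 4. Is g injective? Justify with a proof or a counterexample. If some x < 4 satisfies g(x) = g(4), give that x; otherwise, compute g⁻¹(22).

Both pieces are strictly increasing (slopes 7 and 3), so each is injective on its own interval.
The left piece maps (−∞, 4) onto (−∞, 20); the right piece maps [4, ∞) onto [15, ∞).
These images overlap. In particular g(4) = 15 (right piece), and solving 7x − 8 = 15 on the left piece gives x = 23/7 < 4.
So g(23/7) = g(4) with 23/7 ≠ 4, and g is not injective. This x = 23/7 is the requested value below 4.

23/7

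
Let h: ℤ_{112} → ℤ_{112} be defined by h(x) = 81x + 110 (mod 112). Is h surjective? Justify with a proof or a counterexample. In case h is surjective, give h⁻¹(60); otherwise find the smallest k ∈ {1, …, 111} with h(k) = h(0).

110

Recall: surjectivity means every element of the codomain has a preimage under h.
Since gcd(81, 112) = 1, 81 is invertible modulo 112. Euclid's algorithm: 112 = 1·81 + 31, 81 = 2·31 + 19, 31 = 1·19 + 12, 19 = 1·12 + 7, 12 = 1·7 + 5, 7 = 1·5 + 2, 5 = 2·2 + 1; back-substituting gives 1 = 65·81 − 47·112, so 81⁻¹ ≡ 65 (mod 112).
Then y ↦ 65(y − 110) is a two-sided inverse to h, so every y ∈ ℤ_{112} has a preimage.
Therefore h is surjective.
Since h is surjective, we find h⁻¹(60): we need 81x ≡ 60 − 110 ≡ 62 (mod 112). Using 81⁻¹ = 65: x ≡ 65·62 = 4030 = 35·112 + 110, so x = 110.
Check: h(110) = 81·110 + 110 = 9020 = 80·112 + 60 ≡ 60 (mod 112).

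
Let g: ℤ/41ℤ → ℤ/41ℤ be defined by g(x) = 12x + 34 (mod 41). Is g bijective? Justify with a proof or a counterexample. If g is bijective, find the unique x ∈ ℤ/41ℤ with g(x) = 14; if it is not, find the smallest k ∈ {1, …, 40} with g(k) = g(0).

12

If g(x_1) = g(x_2), then 12x_1 ≡ 12x_2 (mod 41). Because gcd(12, 41) = 1, we may cancel 12 to get x_1 ≡ x_2 (mod 41).
We now compute 12⁻¹ mod 41 explicitly. Euclid's algorithm: 41 = 3·12 + 5, 12 = 2·5 + 2, 5 = 2·2 + 1; back-substituting gives 1 = 24·12 − 7·41, so 12⁻¹ ≡ 24 (mod 41).
Then y ↦ 24(y − 34) is a two-sided inverse to g, so every y ∈ ℤ/41ℤ has a preimage.
Hence g is bijective.
Since g is bijective, we compute g⁻¹(14): solve 12x + 34 ≡ 14 (mod 41), i.e. 12x ≡ 21 (mod 41).
Multiplying by 12⁻¹ = 24 gives x ≡ 24·21 = 504 = 12·41 + 12 ≡ 12 (mod 41).
Check: g(12) = 12·12 + 34 = 178 = 4·41 + 14 ≡ 14 (mod 41).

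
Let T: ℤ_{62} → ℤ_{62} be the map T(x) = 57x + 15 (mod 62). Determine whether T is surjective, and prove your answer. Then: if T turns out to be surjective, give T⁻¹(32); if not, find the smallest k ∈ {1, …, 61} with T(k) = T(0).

9

Since gcd(57, 62) = 1, 57 is invertible modulo 62. Euclid's algorithm: 62 = 1·57 + 5, 57 = 11·5 + 2, 5 = 2·2 + 1; back-substituting gives 1 = 37·57 − 34·62, so 57⁻¹ ≡ 37 (mod 62).
Then y ↦ 37(y − 15) is a two-sided inverse to T, so every y ∈ ℤ_{62} has a preimage.
Therefore T is surjective.
Since T is surjective, we compute T⁻¹(32): solve 57x + 15 ≡ 32 (mod 62), i.e. 57x ≡ 17 (mod 62).
Multiplying by 57⁻¹ = 37 gives x ≡ 37·17 = 629 = 10·62 + 9 ≡ 9 (mod 62).
Check: T(9) = 57·9 + 15 = 528 = 8·62 + 32 ≡ 32 (mod 62).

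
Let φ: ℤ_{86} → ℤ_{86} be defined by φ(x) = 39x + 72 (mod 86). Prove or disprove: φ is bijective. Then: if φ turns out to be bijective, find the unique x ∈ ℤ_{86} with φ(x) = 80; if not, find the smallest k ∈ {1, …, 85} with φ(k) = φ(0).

84

Suppose φ(a) = φ(b) in ℤ_{86}. Then 39a + 72 ≡ 39b + 72 (mod 86), so 39(a − b) ≡ 0 (mod 86).
Since gcd(39, 86) = 1, 39 is invertible modulo 86, therefore a − b ≡ 0 (mod 86), i.e. a = b.
We now compute 39⁻¹ mod 86 explicitly. Euclid's algorithm: 86 = 2·39 + 8, 39 = 4·8 + 7, 8 = 1·7 + 1; back-substituting gives 1 = 75·39 − 34·86, so 39⁻¹ ≡ 75 (mod 86).
For any y ∈ ℤ_{86}, x = 75(y − 72) mod 86 satisfies φ(x) = 39·75(y − 72) + 72 ≡ y (since 39·75 ≡ 1 mod 86). So every y has a preimage.
So φ is bijective.
Since φ is bijective, we find φ⁻¹(80): we need 39x ≡ 80 − 72 ≡ 8 (mod 86). Using 39⁻¹ = 75: x ≡ 75·8 = 600 = 6·86 + 84, so x = 84.
Check: φ(84) = 39·84 + 72 = 3348 = 38·86 + 80 ≡ 80 (mod 86).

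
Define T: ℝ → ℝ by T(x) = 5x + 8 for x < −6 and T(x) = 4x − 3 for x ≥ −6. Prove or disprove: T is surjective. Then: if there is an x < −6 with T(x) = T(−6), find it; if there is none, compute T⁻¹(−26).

-7

Both pieces are strictly increasing (slopes 5 and 4), so each is injective on its own interval.
The left piece maps (−∞, −6) onto (−∞, −22); the right piece maps [−6, ∞) onto [−27, ∞).
The union (−∞, −22) ∪ [−27, ∞) covers ℝ, so T is surjective.
For the follow-up: the images overlap, so an x < −6 with T(x) = T(−6) exists. T(−6) = −27; solving 5x + 8 = −27 for x < −6 gives x = (−27 − 8)/5 = −7.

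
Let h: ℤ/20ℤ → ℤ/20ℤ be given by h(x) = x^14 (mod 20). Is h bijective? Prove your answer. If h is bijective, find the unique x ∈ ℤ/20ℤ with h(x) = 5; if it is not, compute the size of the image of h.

h(4): Repeated squaring mod 20: 4^1 ≡ 4, 4^2 ≡ 4² = 16, 4^4 ≡ 16² = 256 ≡ 16, 4^8 ≡ 16² = 256 ≡ 16. Since 14 = 8 + 4 + 2, 4^14 ≡ 16·16·16: 16·16 = 256 ≡ 16, then 16·16 = 256 ≡ 16. So 4^14 ≡ 16 (mod 20).
h(6): Repeated squaring mod 20: 6^1 ≡ 6, 6^2 ≡ 6² = 36 ≡ 16, 6^4 ≡ 16² = 256 ≡ 16, 6^8 ≡ 16² = 256 ≡ 16. Since 14 = 8 + 4 + 2, 6^14 ≡ 16·16·16: 16·16 = 256 ≡ 16, then 16·16 = 256 ≡ 16. So 6^14 ≡ 16 (mod 20).
So h(4) = h(6) = 16 while 4 ≠ 6, thus h is not injective, hence not bijective.
Since h is not bijective, we determine |image(h)|. Computing x^14 mod 20 for each x (by repeated squaring, reducing mod 20 at every step), the values h(0), h(1), …, h(19) are: 0, 1, 4, 9, 16, 5, 16, 9, 4, 1, 0, 1, 4, 9, 16, 5, 16, 9, 4, 1.
The distinct values are {0, 1, 4, 5, 9, 16}; there are 6 of them.

6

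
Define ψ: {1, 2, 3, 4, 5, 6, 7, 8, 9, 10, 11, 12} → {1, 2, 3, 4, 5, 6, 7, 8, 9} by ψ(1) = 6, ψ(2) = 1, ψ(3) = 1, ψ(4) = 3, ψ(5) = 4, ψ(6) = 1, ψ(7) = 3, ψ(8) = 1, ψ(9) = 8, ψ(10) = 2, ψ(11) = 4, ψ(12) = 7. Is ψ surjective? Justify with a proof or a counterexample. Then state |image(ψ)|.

7

No element maps to 5, so ψ is not surjective.
The image of ψ is {1, 2, 3, 4, 6, 7, 8}, which has 7 elements.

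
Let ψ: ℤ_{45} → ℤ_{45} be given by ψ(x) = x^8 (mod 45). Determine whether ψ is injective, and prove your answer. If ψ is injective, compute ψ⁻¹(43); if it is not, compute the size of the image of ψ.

8

ψ(3): Repeated squaring mod 45: 3^1 ≡ 3, 3^2 ≡ 3² = 9, 3^4 ≡ 9² = 81 ≡ 36, 3^8 ≡ 36² = 1296 ≡ 36. So 3^8 ≡ 36 (mod 45).
ψ(6): Repeated squaring mod 45: 6^1 ≡ 6, 6^2 ≡ 6² = 36, 6^4 ≡ 36² = 1296 ≡ 36, 6^8 ≡ 36² = 1296 ≡ 36. So 6^8 ≡ 36 (mod 45).
So ψ(3) = ψ(6) = 36 while 3 ≠ 6, hence ψ is not injective.
Since ψ is not injective, we determine |image(ψ)|. Computing x^8 mod 45 for each x (by repeated squaring, reducing mod 45 at every step), the values ψ(0), ψ(1), …, ψ(44) are: 0, 1, 31, 36, 16, 25, 36, 31, 1, 36, 10, 31, 36, 16, 16, 0, 31, 1, 36, 1, 40, 36, 16, 16, 36, 40, 1, 36, 1, 31, 0, 16, 16, 36, 31, 10, 36, 1, 31, 36, 25, 16, 36, 31, 1.
The distinct values are {0, 1, 10, 16, 25, 31, 36, 40}; there are 8 of them.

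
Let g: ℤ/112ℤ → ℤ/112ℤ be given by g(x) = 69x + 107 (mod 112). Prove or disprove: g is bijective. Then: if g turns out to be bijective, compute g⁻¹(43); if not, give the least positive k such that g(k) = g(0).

64

Recall that g is injective when g(u) = g(v) forces u = v.
Suppose g(u) = g(v) in ℤ/112ℤ. Then 69u + 107 ≡ 69v + 107 (mod 112), hence 69(u − v) ≡ 0 (mod 112).
Since gcd(69, 112) = 1, 69 is invertible modulo 112, therefore u − v ≡ 0 (mod 112), i.e. u = v.
We now compute 69⁻¹ mod 112 explicitly. Euclid's algorithm: 112 = 1·69 + 43, 69 = 1·43 + 26, 43 = 1·26 + 17, 26 = 1·17 + 9, 17 = 1·9 + 8, 9 = 1·8 + 1; back-substituting gives 1 = 13·69 − 8·112, so 69⁻¹ ≡ 13 (mod 112).
For any y ∈ ℤ/112ℤ, x = 13(y − 107) mod 112 satisfies g(x) = 69·13(y − 107) + 107 ≡ y (since 69·13 ≡ 1 mod 112). So every y has a preimage.
Thus g is bijective.
Since g is bijective, we find g⁻¹(43): we need 69x ≡ 43 − 107 ≡ 48 (mod 112). Using 69⁻¹ = 13: x ≡ 13·48 = 624 = 5·112 + 64, so x = 64.
Check: g(64) = 69·64 + 107 = 4523 = 40·112 + 43 ≡ 43 (mod 112).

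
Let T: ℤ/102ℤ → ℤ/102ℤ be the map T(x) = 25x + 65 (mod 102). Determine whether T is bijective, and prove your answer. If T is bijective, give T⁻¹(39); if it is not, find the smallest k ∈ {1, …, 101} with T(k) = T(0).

Suppose T(s) = T(t) in ℤ/102ℤ. Then 25s + 65 ≡ 25t + 65 (mod 102), thus 25(s − t) ≡ 0 (mod 102).
Since gcd(25, 102) = 1, 25 is invertible modulo 102, hence s − t ≡ 0 (mod 102), i.e. s = t.
We now compute 25⁻¹ mod 102 explicitly. Euclid's algorithm: 102 = 4·25 + 2, 25 = 12·2 + 1; back-substituting gives 1 = 49·25 − 12·102, so 25⁻¹ ≡ 49 (mod 102).
For any y ∈ ℤ/102ℤ, x = 49(y − 65) mod 102 satisfies T(x) = 25·49(y − 65) + 65 ≡ y (since 25·49 ≡ 1 mod 102). So every y has a preimage.
Hence T is bijective.
Since T is bijective, we compute T⁻¹(39): solve 25x + 65 ≡ 39 (mod 102), i.e. 25x ≡ 76 (mod 102).
Multiplying by 25⁻¹ = 49 gives x ≡ 49·76 = 3724 = 36·102 + 52 ≡ 52 (mod 102).
Check: T(52) = 25·52 + 65 = 1365 = 13·102 + 39 ≡ 39 (mod 102).

52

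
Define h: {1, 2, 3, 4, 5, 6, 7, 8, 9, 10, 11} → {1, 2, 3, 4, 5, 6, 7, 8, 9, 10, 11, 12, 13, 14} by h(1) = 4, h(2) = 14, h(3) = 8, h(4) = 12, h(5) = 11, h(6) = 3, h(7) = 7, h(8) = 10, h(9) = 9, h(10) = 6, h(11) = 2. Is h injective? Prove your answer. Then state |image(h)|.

11

The values h(1), …, h(11) are 4, 14, 8, 12, 11, 3, 7, 10, 9, 6, 2 — all distinct.
So h(a) = h(b) only when a = b, and h is injective.
The image of h is {2, 3, 4, 6, 7, 8, 9, 10, 11, 12, 14}, which has 11 elements.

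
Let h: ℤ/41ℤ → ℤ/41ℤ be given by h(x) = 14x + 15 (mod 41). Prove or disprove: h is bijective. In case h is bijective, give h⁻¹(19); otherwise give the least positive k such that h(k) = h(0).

By definition, h is injective if h(s) = h(t) implies s = t.
If h(s) = h(t), then 14s ≡ 14t (mod 41). Because gcd(14, 41) = 1, we may cancel 14 to get s ≡ t (mod 41).
We now compute 14⁻¹ mod 41 explicitly. Euclid's algorithm: 41 = 2·14 + 13, 14 = 1·13 + 1; back-substituting gives 1 = 3·14 − 1·41, so 14⁻¹ ≡ 3 (mod 41).
For any y ∈ ℤ/41ℤ, x = 3(y − 15) mod 41 satisfies h(x) = 14·3(y − 15) + 15 ≡ y (since 14·3 ≡ 1 mod 41). So every y has a preimage.
Therefore h is bijective.
Since h is bijective, we compute h⁻¹(19): solve 14x + 15 ≡ 19 (mod 41), i.e. 14x ≡ 4 (mod 41).
Multiplying by 14⁻¹ = 3 gives x ≡ 3·4 = 12 ≡ 12 (mod 41).
Check: h(12) = 14·12 + 15 = 183 = 4·41 + 19 ≡ 19 (mod 41).

12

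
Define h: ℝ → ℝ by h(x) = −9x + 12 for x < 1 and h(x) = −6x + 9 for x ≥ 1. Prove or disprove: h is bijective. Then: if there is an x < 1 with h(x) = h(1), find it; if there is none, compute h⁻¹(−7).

8/3

Both pieces are strictly decreasing (slopes −9 and −6), so each is injective on its own interval.
The left piece maps (−∞, 1) onto (3, ∞); the right piece maps [1, ∞) onto (−∞, 3].
Since 3 = 3, the images partition ℝ: h is injective and surjective, hence bijective.
Because the two images are disjoint, no x < 1 has h(x) = h(1), so we compute h⁻¹(−7): −7 lies in (−∞, 3], so solve −6x + 9 = −7: x = (−7 − 9)/(−6) = 8/3.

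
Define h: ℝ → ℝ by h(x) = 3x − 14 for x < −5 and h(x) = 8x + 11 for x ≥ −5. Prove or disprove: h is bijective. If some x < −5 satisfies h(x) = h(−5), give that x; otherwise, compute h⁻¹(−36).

Both pieces are strictly increasing (slopes 3 and 8), so each is injective on its own interval.
The left piece maps (−∞, −5) onto (−∞, −29); the right piece maps [−5, ∞) onto [−29, ∞).
Since −29 = −29, the images partition ℝ: h is injective and surjective, hence bijective.
Because the two images are disjoint, no x < −5 has h(x) = h(−5), so we compute h⁻¹(−36): −36 lies in (−∞, −29), so solve 3x − 14 = −36: x = (−36 + 14)/3 = −22/3.

-22/3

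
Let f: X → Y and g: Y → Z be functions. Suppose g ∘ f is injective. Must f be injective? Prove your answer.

Suppose f(a) = f(b). Applying g: (g ∘ f)(a) = (g ∘ f)(b). Since g ∘ f is injective, a = b. Thus f is injective.

injective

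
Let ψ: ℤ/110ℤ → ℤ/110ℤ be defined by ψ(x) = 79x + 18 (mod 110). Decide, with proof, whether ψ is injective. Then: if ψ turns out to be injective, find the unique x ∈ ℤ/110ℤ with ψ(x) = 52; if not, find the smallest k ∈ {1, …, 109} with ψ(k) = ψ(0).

Recall that ψ is injective if ψ(x_1) = ψ(x_2) implies x_1 = x_2.
If ψ(x_1) = ψ(x_2), then 79x_1 ≡ 79x_2 (mod 110). Because gcd(79, 110) = 1, we may cancel 79 to get x_1 ≡ x_2 (mod 110).
Thus ψ is injective.
We now compute 79⁻¹ mod 110 explicitly. Euclid's algorithm: 110 = 1·79 + 31, 79 = 2·31 + 17, 31 = 1·17 + 14, 17 = 1·14 + 3, 14 = 4·3 + 2, 3 = 1·2 + 1; back-substituting gives 1 = 39·79 − 28·110, so 79⁻¹ ≡ 39 (mod 110).
Since ψ is injective, we find ψ⁻¹(52): we need 79x ≡ 52 − 18 ≡ 34 (mod 110). Using 79⁻¹ = 39: x ≡ 39·34 = 1326 = 12·110 + 6, so x = 6.
Check: ψ(6) = 79·6 + 18 = 492 = 4·110 + 52 ≡ 52 (mod 110).

6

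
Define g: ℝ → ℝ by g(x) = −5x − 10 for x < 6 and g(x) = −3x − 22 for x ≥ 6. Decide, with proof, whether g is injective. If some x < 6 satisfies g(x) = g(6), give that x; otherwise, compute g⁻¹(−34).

Both pieces are strictly decreasing (slopes −5 and −3), so each is injective on its own interval.
The left piece maps (−∞, 6) onto (−40, ∞); the right piece maps [6, ∞) onto (−∞, −40].
These images are disjoint, so no value is attained by both pieces. So g is injective.
Because the two images are disjoint, no x < 6 has g(x) = g(6), so we compute g⁻¹(−34): −34 lies in (−40, ∞), so solve −5x − 10 = −34: x = (−34 + 10)/(−5) = 24/5.

24/5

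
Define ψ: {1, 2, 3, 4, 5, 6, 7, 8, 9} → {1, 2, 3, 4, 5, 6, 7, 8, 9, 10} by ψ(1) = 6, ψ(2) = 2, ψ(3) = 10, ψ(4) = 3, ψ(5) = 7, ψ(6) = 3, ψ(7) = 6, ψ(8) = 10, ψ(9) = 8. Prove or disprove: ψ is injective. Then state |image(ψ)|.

6

ψ(4) = 3 = ψ(6) with 4 ≠ 6, so ψ is not injective.
The image of ψ is {2, 3, 6, 7, 8, 10}, which has 6 elements.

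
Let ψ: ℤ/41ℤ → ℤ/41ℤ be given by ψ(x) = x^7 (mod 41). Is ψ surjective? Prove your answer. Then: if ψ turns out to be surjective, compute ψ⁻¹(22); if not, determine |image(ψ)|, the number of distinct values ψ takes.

Since 41 is prime, the nonzero elements of ℤ/41ℤ form a cyclic group of order 40.
As gcd(7, 40) = 1, raising to the 7th power is a bijection on this group: if x_1^7 ≡ x_2^7 then (x_1x_2^{−1})^7 = 1, and the only element of order dividing gcd(7, 40) = 1 is 1, so x_1 = x_2.
With ψ(0) = 0 this makes ψ injective on all of ℤ/41ℤ, hence bijective (finite equal-size domain and codomain). In particular ψ is surjective.
Since ψ is surjective, we find the preimage of 22. The inverse of x ↦ x^7 on (ℤ/41ℤ)^× is x ↦ x^23, because 7·23 = 161 = 4·40 + 1 ≡ 1 (mod 40) and x^{40} = 1 for x ≠ 0 (Fermat). So ψ⁻¹(22) = 22^23 mod 41.
Repeated squaring mod 41: 22^1 ≡ 22, 22^2 ≡ 22² = 484 ≡ 33, 22^4 ≡ 33² = 1089 ≡ 23, 22^8 ≡ 23² = 529 ≡ 37, 22^16 ≡ 37² = 1369 ≡ 16. Since 23 = 16 + 4 + 2 + 1, 22^23 ≡ 16·23·33·22: 16·23 = 368 ≡ 40, then 40·33 = 1320 ≡ 8, then 8·22 = 176 ≡ 12. So 22^23 ≡ 12 (mod 41).
Hence ψ⁻¹(22) = 12.

12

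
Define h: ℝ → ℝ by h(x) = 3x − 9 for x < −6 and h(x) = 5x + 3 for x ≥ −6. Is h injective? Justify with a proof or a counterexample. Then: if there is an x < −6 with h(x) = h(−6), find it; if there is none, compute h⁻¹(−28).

-19/3

Both pieces are strictly increasing (slopes 3 and 5), so each is injective on its own interval.
The left piece maps (−∞, −6) onto (−∞, −27); the right piece maps [−6, ∞) onto [−27, ∞).
These images are disjoint, so no value is attained by both pieces. Hence h is injective.
Because the two images are disjoint, no x < −6 has h(x) = h(−6), so we compute h⁻¹(−28): −28 lies in (−∞, −27), so solve 3x − 9 = −28: x = (−28 + 9)/3 = −19/3.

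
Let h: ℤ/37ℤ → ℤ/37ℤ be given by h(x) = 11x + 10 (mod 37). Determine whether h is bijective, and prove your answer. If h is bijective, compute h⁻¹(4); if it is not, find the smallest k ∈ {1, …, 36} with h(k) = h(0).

23

Suppose h(a) = h(b) in ℤ/37ℤ. Then 11a + 10 ≡ 11b + 10 (mod 37), thus 11(a − b) ≡ 0 (mod 37).
Since gcd(11, 37) = 1, 11 is invertible modulo 37, hence a − b ≡ 0 (mod 37), i.e. a = b.
We now compute 11⁻¹ mod 37 explicitly. Euclid's algorithm: 37 = 3·11 + 4, 11 = 2·4 + 3, 4 = 1·3 + 1; back-substituting gives 1 = 27·11 − 8·37, so 11⁻¹ ≡ 27 (mod 37).
Then y ↦ 27(y − 10) is a two-sided inverse to h, so every y ∈ ℤ/37ℤ has a preimage.
Hence h is bijective.
Since h is bijective, we find h⁻¹(4): we need 11x ≡ 4 − 10 ≡ 31 (mod 37). Using 11⁻¹ = 27: x ≡ 27·31 = 837 = 22·37 + 23, so x = 23.
Check: h(23) = 11·23 + 10 = 263 = 7·37 + 4 ≡ 4 (mod 37).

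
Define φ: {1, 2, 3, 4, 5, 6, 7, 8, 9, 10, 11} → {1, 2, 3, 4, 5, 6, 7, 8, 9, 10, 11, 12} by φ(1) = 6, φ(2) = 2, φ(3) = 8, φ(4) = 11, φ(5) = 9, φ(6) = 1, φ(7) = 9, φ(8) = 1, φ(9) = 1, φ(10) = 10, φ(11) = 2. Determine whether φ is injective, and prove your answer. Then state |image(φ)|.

φ(5) = 9 = φ(7) with 5 ≠ 7, so φ is not injective.
The image of φ is {1, 2, 6, 8, 9, 10, 11}, which has 7 elements.

7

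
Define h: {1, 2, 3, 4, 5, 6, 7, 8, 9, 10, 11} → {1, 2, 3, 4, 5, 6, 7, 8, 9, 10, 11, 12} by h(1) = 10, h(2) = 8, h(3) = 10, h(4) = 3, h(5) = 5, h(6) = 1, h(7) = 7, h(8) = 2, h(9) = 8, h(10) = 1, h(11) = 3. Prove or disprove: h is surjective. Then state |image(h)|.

7

No element maps to 4, so h is not surjective.
The image of h is {1, 2, 3, 5, 7, 8, 10}, which has 7 elements.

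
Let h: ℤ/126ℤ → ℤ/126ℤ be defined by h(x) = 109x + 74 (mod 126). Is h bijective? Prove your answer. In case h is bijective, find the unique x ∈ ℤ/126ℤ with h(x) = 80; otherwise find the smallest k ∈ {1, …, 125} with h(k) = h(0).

By definition, h is injective if h(a) = h(b) implies a = b.
If h(a) = h(b), then 109a ≡ 109b (mod 126). Because gcd(109, 126) = 1, we may cancel 109 to get a ≡ b (mod 126).
We now compute 109⁻¹ mod 126 explicitly. Euclid's algorithm: 126 = 1·109 + 17, 109 = 6·17 + 7, 17 = 2·7 + 3, 7 = 2·3 + 1; back-substituting gives 1 = 37·109 − 32·126, so 109⁻¹ ≡ 37 (mod 126).
Then y ↦ 37(y − 74) is a two-sided inverse to h, so every y ∈ ℤ/126ℤ has a preimage.
Thus h is bijective.
Since h is bijective, we find h⁻¹(80): we need 109x ≡ 80 − 74 ≡ 6 (mod 126). Using 109⁻¹ = 37: x ≡ 37·6 = 222 = 1·126 + 96, so x = 96.
Check: h(96) = 109·96 + 74 = 10538 = 83·126 + 80 ≡ 80 (mod 126).

96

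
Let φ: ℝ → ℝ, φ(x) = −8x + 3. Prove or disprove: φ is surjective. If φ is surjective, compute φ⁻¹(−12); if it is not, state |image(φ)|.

15/8

By definition, φ is surjective if every y in the codomain equals φ(x) for some x in the domain.
For any y ∈ ℝ, x = (y − 3)/(−8) satisfies φ(x) = y.
So φ is surjective.
Since φ is surjective, we compute φ⁻¹(−12) = (−12 − 3)/(−8) = 15/8.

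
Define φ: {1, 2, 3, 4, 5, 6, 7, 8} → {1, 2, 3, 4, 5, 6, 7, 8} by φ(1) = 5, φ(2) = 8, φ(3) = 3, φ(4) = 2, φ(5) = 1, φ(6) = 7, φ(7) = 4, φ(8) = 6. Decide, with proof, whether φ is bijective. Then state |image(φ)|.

The values 5, 8, 3, 2, 1, 7, 4, 6 are a permutation of {1, 2, 3, 4, 5, 6, 7, 8}: each element appears exactly once.
So φ is injective and surjective, hence bijective.
The image of φ is {1, 2, 3, 4, 5, 6, 7, 8}, which has 8 elements.

8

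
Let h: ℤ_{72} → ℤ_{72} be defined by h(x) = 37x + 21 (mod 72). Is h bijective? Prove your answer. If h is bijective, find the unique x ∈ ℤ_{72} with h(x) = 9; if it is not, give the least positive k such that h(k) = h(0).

By definition, h is injective when h(u) = h(v) forces u = v.
Suppose h(u) = h(v) in ℤ_{72}. Then 37u + 21 ≡ 37v + 21 (mod 72), thus 37(u − v) ≡ 0 (mod 72).
Since gcd(37, 72) = 1, 37 is invertible modulo 72, therefore u − v ≡ 0 (mod 72), i.e. u = v.
We now compute 37⁻¹ mod 72 explicitly. Euclid's algorithm: 72 = 1·37 + 35, 37 = 1·35 + 2, 35 = 17·2 + 1; back-substituting gives 1 = 37·37 − 19·72, so 37⁻¹ ≡ 37 (mod 72).
Then y ↦ 37(y − 21) is a two-sided inverse to h, so every y ∈ ℤ_{72} has a preimage.
Therefore h is bijective.
Since h is bijective, we find h⁻¹(9): we need 37x ≡ 9 − 21 ≡ 60 (mod 72). Using 37⁻¹ = 37: x ≡ 37·60 = 2220 = 30·72 + 60, so x = 60.
Check: h(60) = 37·60 + 21 = 2241 = 31·72 + 9 ≡ 9 (mod 72).

60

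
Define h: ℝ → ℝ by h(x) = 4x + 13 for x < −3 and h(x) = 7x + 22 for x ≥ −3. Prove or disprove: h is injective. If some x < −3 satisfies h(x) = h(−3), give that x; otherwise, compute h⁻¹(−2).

-15/4

Both pieces are strictly increasing (slopes 4 and 7), so each is injective on its own interval.
The left piece maps (−∞, −3) onto (−∞, 1); the right piece maps [−3, ∞) onto [1, ∞).
These images are disjoint, so no value is attained by both pieces. So h is injective.
Because the two images are disjoint, no x < −3 has h(x) = h(−3), so we compute h⁻¹(−2): −2 lies in (−∞, 1), so solve 4x + 13 = −2: x = (−2 − 13)/4 = −15/4.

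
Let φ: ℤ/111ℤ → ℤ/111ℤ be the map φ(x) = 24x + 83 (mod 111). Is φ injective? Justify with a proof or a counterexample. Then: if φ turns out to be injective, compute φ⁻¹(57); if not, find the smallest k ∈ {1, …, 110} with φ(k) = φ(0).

We have gcd(24, 111) = 3 > 1. Taking x_1 = 0 and x_2 = 37: φ(0) = 83 and φ(37) = 24·37 + 83 = 971 ≡ 83 (mod 111).
So φ(0) = φ(37) while 0 ≠ 37, therefore φ is not injective.
Since φ is not injective, we find the least positive k with φ(k) = φ(0): this means 24k ≡ 0 (mod 111), i.e. 111 ∣ 24k. Since gcd(24, 111) = 3, dividing through by 3 this holds exactly when 37 ∣ 8k, and as gcd(8, 37) = 1, exactly when 37 ∣ k.
The smallest positive such k is 37.

37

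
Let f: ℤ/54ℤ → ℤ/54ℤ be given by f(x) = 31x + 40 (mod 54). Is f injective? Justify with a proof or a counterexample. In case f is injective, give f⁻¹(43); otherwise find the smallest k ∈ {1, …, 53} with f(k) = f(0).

21

Recall: f is injective if f(u) = f(v) implies u = v.
Suppose f(u) = f(v) in ℤ/54ℤ. Then 31u + 40 ≡ 31v + 40 (mod 54), hence 31(u − v) ≡ 0 (mod 54).
Since gcd(31, 54) = 1, 31 is invertible modulo 54, thus u − v ≡ 0 (mod 54), i.e. u = v.
Thus f is injective.
We now compute 31⁻¹ mod 54 explicitly. Euclid's algorithm: 54 = 1·31 + 23, 31 = 1·23 + 8, 23 = 2·8 + 7, 8 = 1·7 + 1; back-substituting gives 1 = 7·31 − 4·54, so 31⁻¹ ≡ 7 (mod 54).
Since f is injective, we find f⁻¹(43): we need 31x ≡ 43 − 40 ≡ 3 (mod 54). Using 31⁻¹ = 7: x ≡ 7·3 = 21, so x = 21.
Check: f(21) = 31·21 + 40 = 691 = 12·54 + 43 ≡ 43 (mod 54).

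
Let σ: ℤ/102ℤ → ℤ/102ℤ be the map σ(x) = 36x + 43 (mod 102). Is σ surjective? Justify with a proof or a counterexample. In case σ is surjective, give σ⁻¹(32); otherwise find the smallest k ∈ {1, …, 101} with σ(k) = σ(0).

17

By definition, σ is surjective if every y in the codomain equals σ(x) for some x in the domain.
Since gcd(36, 102) = 6, we have 36x ≡ 0 (mod 6) for all x, so σ(x) ≡ 1 (mod 6).
But 0 ≢ 1 (mod 6), so 0 ∈ ℤ/102ℤ has no preimage. Hence σ is not surjective.
Since σ is not surjective, we find the least positive k with σ(k) = σ(0): this means 36k ≡ 0 (mod 102), i.e. 102 ∣ 36k. Since gcd(36, 102) = 6, dividing through by 6 this holds exactly when 17 ∣ 6k, and as gcd(6, 17) = 1, exactly when 17 ∣ k.
The smallest positive such k is 17.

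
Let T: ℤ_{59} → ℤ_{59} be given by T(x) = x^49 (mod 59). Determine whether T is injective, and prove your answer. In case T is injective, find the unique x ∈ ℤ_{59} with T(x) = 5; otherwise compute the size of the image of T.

19

Since 59 is prime, the nonzero elements of ℤ_{59} form a cyclic group of order 58.
As gcd(49, 58) = 1, raising to the 49th power is a bijection on this group: if s^49 ≡ t^49 then (st^{−1})^49 = 1, and the only element of order dividing gcd(49, 58) = 1 is 1, so s = t.
With T(0) = 0 this makes T injective on all of ℤ_{59}, hence bijective (finite equal-size domain and codomain). In particular T is injective.
Since T is injective, we find the preimage of 5. The inverse of x ↦ x^49 on (ℤ_{59})^× is x ↦ x^45, because 49·45 = 2205 = 38·58 + 1 ≡ 1 (mod 58) and x^{58} = 1 for x ≠ 0 (Fermat). So T⁻¹(5) = 5^45 mod 59.
Repeated squaring mod 59: 5^1 ≡ 5, 5^2 ≡ 5² = 25, 5^4 ≡ 25² = 625 ≡ 35, 5^8 ≡ 35² = 1225 ≡ 45, 5^16 ≡ 45² = 2025 ≡ 19, 5^32 ≡ 19² = 361 ≡ 7. Since 45 = 32 + 8 + 4 + 1, 5^45 ≡ 7·45·35·5: 7·45 = 315 ≡ 20, then 20·35 = 700 ≡ 51, then 51·5 = 255 ≡ 19. So 5^45 ≡ 19 (mod 59).
Hence T⁻¹(5) = 19.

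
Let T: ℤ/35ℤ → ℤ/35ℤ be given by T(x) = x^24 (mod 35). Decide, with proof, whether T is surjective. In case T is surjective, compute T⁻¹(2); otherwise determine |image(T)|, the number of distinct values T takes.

4

T(1) = 1^24 = 1.
T(2): Repeated squaring mod 35: 2^1 ≡ 2, 2^2 ≡ 2² = 4, 2^4 ≡ 4² = 16, 2^8 ≡ 16² = 256 ≡ 11, 2^16 ≡ 11² = 121 ≡ 16. Since 24 = 16 + 8, 2^24 ≡ 16·11: 16·11 = 176 ≡ 1. So 2^24 ≡ 1 (mod 35).
So T(1) = T(2) = 1 while 1 ≠ 2, therefore T is not injective.
A non-injective map from the 35-element set ℤ/35ℤ to itself takes at most 34 distinct values, so it cannot be surjective. Therefore T is not surjective.
Since T is not surjective, we determine |image(T)|. Computing x^24 mod 35 for each x (by repeated squaring, reducing mod 35 at every step), the values T(0), T(1), …, T(34) are: 0, 1, 1, 1, 1, 15, 1, 21, 1, 1, 15, 1, 1, 1, 21, 15, 1, 1, 1, 1, 15, 21, 1, 1, 1, 15, 1, 1, 21, 1, 15, 1, 1, 1, 1.
The distinct values are {0, 1, 15, 21}; there are 4 of them.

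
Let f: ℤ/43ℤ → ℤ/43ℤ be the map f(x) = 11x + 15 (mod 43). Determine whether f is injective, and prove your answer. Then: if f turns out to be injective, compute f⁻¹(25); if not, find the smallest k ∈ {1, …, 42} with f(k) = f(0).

40

Recall: f is injective when f(u) = f(v) forces u = v.
Suppose f(u) = f(v) in ℤ/43ℤ. Then 11u + 15 ≡ 11v + 15 (mod 43), so 11(u − v) ≡ 0 (mod 43).
Since gcd(11, 43) = 1, 11 is invertible modulo 43, hence u − v ≡ 0 (mod 43), i.e. u = v.
Therefore f is injective.
We now compute 11⁻¹ mod 43 explicitly. Euclid's algorithm: 43 = 3·11 + 10, 11 = 1·10 + 1; back-substituting gives 1 = 4·11 − 1·43, so 11⁻¹ ≡ 4 (mod 43).
Since f is injective, we compute f⁻¹(25): solve 11x + 15 ≡ 25 (mod 43), i.e. 11x ≡ 10 (mod 43).
Multiplying by 11⁻¹ = 4 gives x ≡ 4·10 = 40 ≡ 40 (mod 43).
Check: f(40) = 11·40 + 15 = 455 = 10·43 + 25 ≡ 25 (mod 43).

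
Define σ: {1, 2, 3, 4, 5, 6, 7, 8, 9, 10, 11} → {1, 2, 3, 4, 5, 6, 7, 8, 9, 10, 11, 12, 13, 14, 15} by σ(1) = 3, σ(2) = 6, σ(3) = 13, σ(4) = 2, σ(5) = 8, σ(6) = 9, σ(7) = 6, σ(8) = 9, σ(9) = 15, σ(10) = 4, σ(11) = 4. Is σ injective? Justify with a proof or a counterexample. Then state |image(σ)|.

8

σ(2) = 6 = σ(7) with 2 ≠ 7, so σ is not injective.
The image of σ is {2, 3, 4, 6, 8, 9, 13, 15}, which has 8 elements.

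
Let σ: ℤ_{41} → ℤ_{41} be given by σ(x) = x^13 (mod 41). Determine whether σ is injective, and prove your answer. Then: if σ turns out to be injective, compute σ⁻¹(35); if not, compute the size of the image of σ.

Since 41 is prime, the nonzero elements of ℤ_{41} form a cyclic group of order 40.
As gcd(13, 40) = 1, raising to the 13th power is a bijection on this group: if a^13 ≡ b^13 then (ab^{−1})^13 = 1, and the only element of order dividing gcd(13, 40) = 1 is 1, so a = b.
With σ(0) = 0 this makes σ injective on all of ℤ_{41}, hence bijective (finite equal-size domain and codomain). In particular σ is injective.
Since σ is injective, we find the preimage of 35. The inverse of x ↦ x^13 on (ℤ_{41})^× is x ↦ x^37, because 13·37 = 481 = 12·40 + 1 ≡ 1 (mod 40) and x^{40} = 1 for x ≠ 0 (Fermat). So σ⁻¹(35) = 35^37 mod 41.
Repeated squaring mod 41: 35^1 ≡ 35, 35^2 ≡ 35² = 1225 ≡ 36, 35^4 ≡ 36² = 1296 ≡ 25, 35^8 ≡ 25² = 625 ≡ 10, 35^16 ≡ 10² = 100 ≡ 18, 35^32 ≡ 18² = 324 ≡ 37. Since 37 = 32 + 4 + 1, 35^37 ≡ 37·25·35: 37·25 = 925 ≡ 23, then 23·35 = 805 ≡ 26. So 35^37 ≡ 26 (mod 41).
Hence σ⁻¹(35) = 26.

26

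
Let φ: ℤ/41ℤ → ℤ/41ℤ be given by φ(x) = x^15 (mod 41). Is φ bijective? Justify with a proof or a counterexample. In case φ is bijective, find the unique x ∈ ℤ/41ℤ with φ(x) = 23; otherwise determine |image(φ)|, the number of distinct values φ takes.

φ(3): Repeated squaring mod 41: 3^1 ≡ 3, 3^2 ≡ 3² = 9, 3^4 ≡ 9² = 81 ≡ 40, 3^8 ≡ 40² = 1600 ≡ 1. Since 15 = 8 + 4 + 2 + 1, 3^15 ≡ 1·40·9·3: 1·40 = 40, then 40·9 = 360 ≡ 32, then 32·3 = 96 ≡ 14. So 3^15 ≡ 14 (mod 41).
φ(7): Repeated squaring mod 41: 7^1 ≡ 7, 7^2 ≡ 7² = 49 ≡ 8, 7^4 ≡ 8² = 64 ≡ 23, 7^8 ≡ 23² = 529 ≡ 37. Since 15 = 8 + 4 + 2 + 1, 7^15 ≡ 37·23·8·7: 37·23 = 851 ≡ 31, then 31·8 = 248 ≡ 2, then 2·7 = 14. So 7^15 ≡ 14 (mod 41).
So φ(3) = φ(7) = 14 while 3 ≠ 7, thus φ is not injective, hence not bijective.
Since φ is not bijective, we determine |image(φ)|. Computing x^15 mod 41 for each x (by repeated squaring, reducing mod 41 at every step), the values φ(0), φ(1), …, φ(40) are: 0, 1, 9, 14, 40, 32, 3, 14, 32, 32, 1, 27, 27, 14, 3, 38, 1, 3, 1, 3, 9, 32, 38, 40, 38, 40, 3, 38, 27, 14, 14, 40, 9, 9, 27, 38, 9, 1, 27, 32, 40.
The distinct values are {0, 1, 3, 9, 14, 27, 32, 38, 40}; there are 9 of them.

9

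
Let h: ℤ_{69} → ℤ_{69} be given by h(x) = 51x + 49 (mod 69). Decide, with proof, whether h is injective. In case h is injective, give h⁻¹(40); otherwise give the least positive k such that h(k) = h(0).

We have gcd(51, 69) = 3 > 1. Taking a = 0 and b = 23: h(0) = 49 and h(23) = 51·23 + 49 = 1222 ≡ 49 (mod 69).
So h(0) = h(23) while 0 ≠ 23, hence h is not injective.
Since h is not injective, we find the least positive k with h(k) = h(0): this means 51k ≡ 0 (mod 69), i.e. 69 ∣ 51k. Since gcd(51, 69) = 3, dividing through by 3 this holds exactly when 23 ∣ 17k, and as gcd(17, 23) = 1, exactly when 23 ∣ k.
The smallest positive such k is 23.

23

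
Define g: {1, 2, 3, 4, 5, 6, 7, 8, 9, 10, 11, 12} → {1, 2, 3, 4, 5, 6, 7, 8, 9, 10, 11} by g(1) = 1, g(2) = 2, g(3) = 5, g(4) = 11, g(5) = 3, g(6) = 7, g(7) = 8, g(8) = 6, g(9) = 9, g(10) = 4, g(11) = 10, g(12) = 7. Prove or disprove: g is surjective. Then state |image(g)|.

Every element of the codomain has a preimage: 1 = g(1), 2 = g(2), 3 = g(5), 4 = g(10), 5 = g(3), 6 = g(8), 7 = g(6), 8 = g(7), 9 = g(9), 10 = g(11), 11 = g(4).
Thus g is surjective.
The image of g is {1, 2, 3, 4, 5, 6, 7, 8, 9, 10, 11}, which has 11 elements.

11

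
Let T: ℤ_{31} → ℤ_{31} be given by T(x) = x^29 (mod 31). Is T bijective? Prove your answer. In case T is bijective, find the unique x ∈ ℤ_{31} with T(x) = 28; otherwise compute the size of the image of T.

10

Since 31 is prime, the nonzero elements of ℤ_{31} form a cyclic group of order 30.
As gcd(29, 30) = 1, raising to the 29th power is a bijection on this group: if x_1^29 ≡ x_2^29 then (x_1x_2^{−1})^29 = 1, and the only element of order dividing gcd(29, 30) = 1 is 1, so x_1 = x_2.
With T(0) = 0 this makes T injective on all of ℤ_{31}, hence bijective (finite equal-size domain and codomain). In particular T is bijective.
Since T is bijective, we find the preimage of 28. The inverse of x ↦ x^29 on (ℤ_{31})^× is x ↦ x^29, because 29·29 = 841 = 28·30 + 1 ≡ 1 (mod 30) and x^{30} = 1 for x ≠ 0 (Fermat). So T⁻¹(28) = 28^29 mod 31.
Repeated squaring mod 31: 28^1 ≡ 28, 28^2 ≡ 28² = 784 ≡ 9, 28^4 ≡ 9² = 81 ≡ 19, 28^8 ≡ 19² = 361 ≡ 20, 28^16 ≡ 20² = 400 ≡ 28. Since 29 = 16 + 8 + 4 + 1, 28^29 ≡ 28·20·19·28: 28·20 = 560 ≡ 2, then 2·19 = 38 ≡ 7, then 7·28 = 196 ≡ 10. So 28^29 ≡ 10 (mod 31).
Hence T⁻¹(28) = 10.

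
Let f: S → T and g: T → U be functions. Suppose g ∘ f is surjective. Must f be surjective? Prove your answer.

not surjective

No. Take S = {1, 2}, T = {1, 2, 3, 4, 5}, U = {1}, f(a) = 1 for every a ∈ S, and g(b) = 1 for every b ∈ T.
Then g ∘ f is surjective onto {1}, but 5 ∈ T has no preimage under f, so f is not surjective.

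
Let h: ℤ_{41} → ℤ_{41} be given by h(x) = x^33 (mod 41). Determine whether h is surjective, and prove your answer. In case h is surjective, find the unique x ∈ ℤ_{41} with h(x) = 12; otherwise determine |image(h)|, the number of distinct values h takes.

34

Since 41 is prime, the nonzero elements of ℤ_{41} form a cyclic group of order 40.
As gcd(33, 40) = 1, raising to the 33rd power is a bijection on this group: if x_1^33 ≡ x_2^33 then (x_1x_2^{−1})^33 = 1, and the only element of order dividing gcd(33, 40) = 1 is 1, so x_1 = x_2.
With h(0) = 0 this makes h injective on all of ℤ_{41}, hence bijective (finite equal-size domain and codomain). In particular h is surjective.
Since h is surjective, we find the preimage of 12. The inverse of x ↦ x^33 on (ℤ_{41})^× is x ↦ x^17, because 33·17 = 561 = 14·40 + 1 ≡ 1 (mod 40) and x^{40} = 1 for x ≠ 0 (Fermat). So h⁻¹(12) = 12^17 mod 41.
Repeated squaring mod 41: 12^1 ≡ 12, 12^2 ≡ 12² = 144 ≡ 21, 12^4 ≡ 21² = 441 ≡ 31, 12^8 ≡ 31² = 961 ≡ 18, 12^16 ≡ 18² = 324 ≡ 37. Since 17 = 16 + 1, 12^17 ≡ 37·12: 37·12 = 444 ≡ 34. So 12^17 ≡ 34 (mod 41).
Hence h⁻¹(12) = 34.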